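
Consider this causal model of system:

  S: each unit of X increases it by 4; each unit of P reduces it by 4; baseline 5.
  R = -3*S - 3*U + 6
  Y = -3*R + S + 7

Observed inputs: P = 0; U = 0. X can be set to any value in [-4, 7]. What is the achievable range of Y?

-121 to 319

Substituting into the S equation gives S = 4*X + 5.
Substituting into the R equation gives R = -12*X - 9.
Substituting into the Y equation gives Y = 40*X + 39.
Linear in X, so extremes are at the endpoints: X = -4 gives Y = -121; X = 7 gives Y = 319.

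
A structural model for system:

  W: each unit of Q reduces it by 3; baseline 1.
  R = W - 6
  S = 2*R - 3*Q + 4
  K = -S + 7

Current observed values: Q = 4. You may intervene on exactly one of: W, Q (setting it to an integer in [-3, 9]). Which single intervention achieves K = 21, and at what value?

Intervening on W: with other inputs at their observed values, K = -2*W + 27. Solving for 21 gives W = 3, within [-3, 9].
Intervening on Q: K = 9*Q + 13. Reaching 21 requires Q = 8/9, not an integer.

set W = 3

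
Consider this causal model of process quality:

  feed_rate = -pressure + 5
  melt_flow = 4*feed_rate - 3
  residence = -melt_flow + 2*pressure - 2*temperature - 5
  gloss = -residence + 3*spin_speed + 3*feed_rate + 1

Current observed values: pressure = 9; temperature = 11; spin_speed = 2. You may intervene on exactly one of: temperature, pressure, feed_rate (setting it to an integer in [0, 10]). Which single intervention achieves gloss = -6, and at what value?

Intervening on temperature: gloss = 2*temperature - 37. Reaching -6 requires temperature = 31/2, not an integer.
Intervening on pressure: with other inputs at their observed values, gloss = -9*pressure + 66. Solving for -6 gives pressure = 8, within [0, 10].
Intervening on feed_rate: gloss = 7*feed_rate + 13. Reaching -6 requires feed_rate = -19/7, not an integer.

set pressure = 8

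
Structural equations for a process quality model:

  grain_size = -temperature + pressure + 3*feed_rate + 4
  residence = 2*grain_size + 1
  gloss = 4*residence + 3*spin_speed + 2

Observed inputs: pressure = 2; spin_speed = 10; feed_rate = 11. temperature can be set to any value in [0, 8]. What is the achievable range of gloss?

Substituting into the grain_size equation gives grain_size = -temperature + 39.
So residence = -2*temperature + 79.
This gives gloss = -8*temperature + 348.
Linear in temperature, so extremes are at the endpoints: temperature = 0 gives gloss = 348; temperature = 8 gives gloss = 284.

284 to 348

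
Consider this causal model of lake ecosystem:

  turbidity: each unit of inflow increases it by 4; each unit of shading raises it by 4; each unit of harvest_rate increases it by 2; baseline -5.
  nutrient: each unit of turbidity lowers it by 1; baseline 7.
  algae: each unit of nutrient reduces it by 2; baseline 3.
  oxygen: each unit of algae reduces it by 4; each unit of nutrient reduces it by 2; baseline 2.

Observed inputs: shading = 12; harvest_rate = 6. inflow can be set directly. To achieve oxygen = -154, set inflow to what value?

inflow = -6

Substituting into the turbidity equation gives turbidity = 4*inflow + 55.
This gives nutrient = -4*inflow - 48.
This gives algae = 8*inflow + 99.
Substituting into the oxygen equation gives oxygen = -24*inflow - 298.
Solve -24*inflow - 298 = -154: inflow = (-154 + 298) / -24 = -6.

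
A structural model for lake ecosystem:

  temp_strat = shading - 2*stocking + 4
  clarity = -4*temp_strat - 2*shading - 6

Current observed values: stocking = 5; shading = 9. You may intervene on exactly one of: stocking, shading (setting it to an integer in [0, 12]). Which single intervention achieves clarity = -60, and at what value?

Intervening on stocking: with other inputs at their observed values, clarity = 8*stocking - 76. Solving for -60 gives stocking = 2, within [0, 12].
Intervening on shading: clarity = -6*shading + 18. Reaching -60 requires shading = 13, outside [0, 12].

set stocking = 2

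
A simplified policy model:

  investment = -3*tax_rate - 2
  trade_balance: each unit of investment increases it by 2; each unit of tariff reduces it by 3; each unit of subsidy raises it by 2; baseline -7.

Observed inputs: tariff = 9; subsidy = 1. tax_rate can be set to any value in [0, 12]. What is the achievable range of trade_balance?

-108 to -36

Substituting into the trade_balance equation gives trade_balance = -6*tax_rate - 36.
Linear in tax_rate, so extremes are at the endpoints: tax_rate = 0 gives trade_balance = -36; tax_rate = 12 gives trade_balance = -108.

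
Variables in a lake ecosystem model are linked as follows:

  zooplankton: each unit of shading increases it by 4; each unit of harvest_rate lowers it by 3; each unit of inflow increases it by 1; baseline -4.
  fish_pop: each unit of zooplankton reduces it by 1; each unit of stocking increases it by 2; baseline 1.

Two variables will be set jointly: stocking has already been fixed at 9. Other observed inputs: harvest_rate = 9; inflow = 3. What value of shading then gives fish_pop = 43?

shading = 1

With stocking held at 9:
Substituting into the zooplankton equation gives zooplankton = 4*shading - 28.
So fish_pop = -4*shading + 47.
Solve -4*shading + 47 = 43: shading = (43 - 47) / -4 = 1.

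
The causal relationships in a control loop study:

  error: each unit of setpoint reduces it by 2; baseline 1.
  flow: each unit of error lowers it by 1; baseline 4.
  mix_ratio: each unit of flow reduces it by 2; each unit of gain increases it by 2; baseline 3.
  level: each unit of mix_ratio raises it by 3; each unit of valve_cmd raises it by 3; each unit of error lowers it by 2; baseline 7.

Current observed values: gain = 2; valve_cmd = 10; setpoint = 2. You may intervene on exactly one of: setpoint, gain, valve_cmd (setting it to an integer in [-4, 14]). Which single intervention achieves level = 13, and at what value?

Intervening on setpoint: level = -8*setpoint + 38. Reaching 13 requires setpoint = 25/8, not an integer.
Intervening on gain: level = 6*gain + 10. Reaching 13 requires gain = 1/2, not an integer.
Intervening on valve_cmd: with other inputs at their observed values, level = 3*valve_cmd - 8. Solving for 13 gives valve_cmd = 7, within [-4, 14].

set valve_cmd = 7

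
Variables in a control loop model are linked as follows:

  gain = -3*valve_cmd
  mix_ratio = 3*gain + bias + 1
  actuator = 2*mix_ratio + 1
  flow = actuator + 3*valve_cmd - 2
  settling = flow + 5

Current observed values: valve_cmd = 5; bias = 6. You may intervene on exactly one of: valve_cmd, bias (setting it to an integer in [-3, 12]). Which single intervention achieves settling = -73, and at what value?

Intervening on valve_cmd: settling = -15*valve_cmd + 18. Reaching -73 requires valve_cmd = 91/15, not an integer.
Intervening on bias: with other inputs at their observed values, settling = 2*bias - 69. Solving for -73 gives bias = -2, within [-3, 12].

set bias = -2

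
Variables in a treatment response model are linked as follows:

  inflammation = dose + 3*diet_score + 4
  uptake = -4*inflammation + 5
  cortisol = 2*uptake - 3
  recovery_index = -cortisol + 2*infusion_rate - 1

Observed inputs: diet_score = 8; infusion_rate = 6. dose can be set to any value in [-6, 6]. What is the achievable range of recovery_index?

180 to 276

Substituting into the inflammation equation gives inflammation = dose + 28.
This gives uptake = -4*dose - 107.
cortisol becomes -8*dose - 217.
So recovery_index = 8*dose + 228.
Linear in dose, so extremes are at the endpoints: dose = -6 gives recovery_index = 180; dose = 6 gives recovery_index = 276.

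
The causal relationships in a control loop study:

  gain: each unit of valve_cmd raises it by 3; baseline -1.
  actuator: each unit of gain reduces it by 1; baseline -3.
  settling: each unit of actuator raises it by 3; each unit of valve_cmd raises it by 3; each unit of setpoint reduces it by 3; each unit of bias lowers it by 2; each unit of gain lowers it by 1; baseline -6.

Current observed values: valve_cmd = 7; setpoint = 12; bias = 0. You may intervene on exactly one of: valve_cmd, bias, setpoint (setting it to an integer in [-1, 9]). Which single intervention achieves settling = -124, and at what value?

set bias = 7

Intervening on valve_cmd: settling = -9*valve_cmd - 47. Reaching -124 requires valve_cmd = 77/9, not an integer.
Intervening on bias: with other inputs at their observed values, settling = -2*bias - 110. Solving for -124 gives bias = 7, within [-1, 9].
Intervening on setpoint: settling = -3*setpoint - 74. Reaching -124 requires setpoint = 50/3, not an integer.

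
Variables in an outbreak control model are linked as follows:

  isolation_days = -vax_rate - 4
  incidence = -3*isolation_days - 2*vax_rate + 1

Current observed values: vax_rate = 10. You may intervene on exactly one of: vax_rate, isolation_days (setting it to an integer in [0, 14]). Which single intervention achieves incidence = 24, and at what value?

set vax_rate = 11

Intervening on vax_rate: with other inputs at their observed values, incidence = vax_rate + 13. Solving for 24 gives vax_rate = 11, within [0, 14].
Intervening on isolation_days: incidence = -3*isolation_days - 19. Reaching 24 requires isolation_days = -43/3, not an integer.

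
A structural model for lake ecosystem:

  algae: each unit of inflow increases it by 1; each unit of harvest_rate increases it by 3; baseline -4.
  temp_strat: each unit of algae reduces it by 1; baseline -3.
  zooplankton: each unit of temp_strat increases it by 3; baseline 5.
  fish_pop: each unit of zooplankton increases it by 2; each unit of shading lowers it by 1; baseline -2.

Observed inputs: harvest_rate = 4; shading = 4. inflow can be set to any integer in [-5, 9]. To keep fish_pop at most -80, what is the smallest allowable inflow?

inflow = 3

Substituting into the algae equation gives algae = inflow + 8.
Substituting into the temp_strat equation gives temp_strat = -inflow - 11.
Substituting into the zooplankton equation gives zooplankton = -3*inflow - 28.
Substituting into the fish_pop equation gives fish_pop = -6*inflow - 62.
Require -6*inflow - 62 ≤ -80, so inflow ≥ 3.
The smallest integer in [-5, 9] satisfying this is 3.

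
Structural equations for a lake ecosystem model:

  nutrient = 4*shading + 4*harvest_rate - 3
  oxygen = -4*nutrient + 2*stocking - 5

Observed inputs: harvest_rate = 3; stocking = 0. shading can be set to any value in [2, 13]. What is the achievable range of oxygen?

-249 to -73

Substituting into the nutrient equation gives nutrient = 4*shading + 9.
Substituting into the oxygen equation gives oxygen = -16*shading - 41.
Linear in shading, so extremes are at the endpoints: shading = 2 gives oxygen = -73; shading = 13 gives oxygen = -249.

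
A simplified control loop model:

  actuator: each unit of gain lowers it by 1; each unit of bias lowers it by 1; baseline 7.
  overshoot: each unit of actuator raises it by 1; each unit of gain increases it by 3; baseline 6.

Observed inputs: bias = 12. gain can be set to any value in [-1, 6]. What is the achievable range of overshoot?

-1 to 13

Substituting into the actuator equation gives actuator = -gain - 5.
Substituting into the overshoot equation gives overshoot = 2*gain + 1.
Linear in gain, so extremes are at the endpoints: gain = -1 gives overshoot = -1; gain = 6 gives overshoot = 13.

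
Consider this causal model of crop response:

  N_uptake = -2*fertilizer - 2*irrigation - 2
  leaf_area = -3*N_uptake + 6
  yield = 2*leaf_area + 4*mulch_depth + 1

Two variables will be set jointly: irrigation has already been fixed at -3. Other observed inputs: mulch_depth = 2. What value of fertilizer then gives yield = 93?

With irrigation held at -3:
Substituting into the N_uptake equation gives N_uptake = -2*fertilizer + 4.
Substituting into the leaf_area equation gives leaf_area = 6*fertilizer - 6.
Substituting into the yield equation gives yield = 12*fertilizer - 3.
Solve 12*fertilizer - 3 = 93: fertilizer = (93 + 3) / 12 = 8.

fertilizer = 8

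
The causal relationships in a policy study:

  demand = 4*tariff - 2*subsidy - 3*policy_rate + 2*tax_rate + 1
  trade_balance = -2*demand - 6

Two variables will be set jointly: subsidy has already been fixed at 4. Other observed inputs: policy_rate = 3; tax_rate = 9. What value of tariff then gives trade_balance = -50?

tariff = 5

With subsidy held at 4:
Substituting into the demand equation gives demand = 4*tariff + 2.
This gives trade_balance = -8*tariff - 10.
Solve -8*tariff - 10 = -50: tariff = (-50 + 10) / -8 = 5.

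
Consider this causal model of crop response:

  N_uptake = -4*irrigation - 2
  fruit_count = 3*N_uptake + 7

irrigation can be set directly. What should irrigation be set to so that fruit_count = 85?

irrigation = -7

Substituting into the fruit_count equation gives fruit_count = -12*irrigation + 1.
Solve -12*irrigation + 1 = 85: irrigation = (85 - 1) / -12 = -7.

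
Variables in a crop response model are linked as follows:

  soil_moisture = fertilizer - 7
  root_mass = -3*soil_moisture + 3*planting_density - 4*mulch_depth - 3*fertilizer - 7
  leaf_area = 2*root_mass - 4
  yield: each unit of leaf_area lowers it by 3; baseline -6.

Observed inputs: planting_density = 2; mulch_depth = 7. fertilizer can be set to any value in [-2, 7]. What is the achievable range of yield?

Substituting into the root_mass equation gives root_mass = -6*fertilizer - 8.
So leaf_area = -12*fertilizer - 20.
yield becomes 36*fertilizer + 54.
Linear in fertilizer, so extremes are at the endpoints: fertilizer = -2 gives yield = -18; fertilizer = 7 gives yield = 306.

-18 to 306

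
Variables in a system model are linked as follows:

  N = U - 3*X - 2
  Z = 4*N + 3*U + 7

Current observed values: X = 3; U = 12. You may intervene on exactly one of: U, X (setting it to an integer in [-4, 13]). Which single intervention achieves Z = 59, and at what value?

set X = 2

Intervening on U: Z = 7*U - 37. Reaching 59 requires U = 96/7, not an integer.
Intervening on X: with other inputs at their observed values, Z = -12*X + 83. Solving for 59 gives X = 2, within [-4, 13].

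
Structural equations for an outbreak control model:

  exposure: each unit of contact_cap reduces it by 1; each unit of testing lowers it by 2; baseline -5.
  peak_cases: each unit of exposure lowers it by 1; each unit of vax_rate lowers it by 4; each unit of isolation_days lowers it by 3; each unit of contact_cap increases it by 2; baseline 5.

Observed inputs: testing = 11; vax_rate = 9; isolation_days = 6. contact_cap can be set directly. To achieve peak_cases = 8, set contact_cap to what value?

contact_cap = 10

Substituting into the exposure equation gives exposure = -contact_cap - 27.
This gives peak_cases = 3*contact_cap - 22.
Solve 3*contact_cap - 22 = 8: contact_cap = (8 + 22) / 3 = 10.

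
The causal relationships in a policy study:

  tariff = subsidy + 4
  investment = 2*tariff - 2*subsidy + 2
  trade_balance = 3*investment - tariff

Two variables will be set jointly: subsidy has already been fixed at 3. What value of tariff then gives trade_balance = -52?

With subsidy held at 3:
Intervening on tariff fixes its value directly, overriding its dependence on subsidy.
Substituting into the investment equation gives investment = 2*tariff - 4.
trade_balance becomes 5*tariff - 12.
Solve 5*tariff - 12 = -52: tariff = (-52 + 12) / 5 = -8.

tariff = -8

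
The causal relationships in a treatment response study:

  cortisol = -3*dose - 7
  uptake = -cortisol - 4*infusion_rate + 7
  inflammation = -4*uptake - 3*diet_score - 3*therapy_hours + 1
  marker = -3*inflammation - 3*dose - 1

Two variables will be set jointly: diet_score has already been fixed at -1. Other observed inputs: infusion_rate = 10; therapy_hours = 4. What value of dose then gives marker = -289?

With diet_score held at -1:
Substituting into the uptake equation gives uptake = 3*dose - 26.
So inflammation = -12*dose + 96.
Substituting into the marker equation gives marker = 33*dose - 289.
Solve 33*dose - 289 = -289: dose = (-289 + 289) / 33 = 0.

dose = 0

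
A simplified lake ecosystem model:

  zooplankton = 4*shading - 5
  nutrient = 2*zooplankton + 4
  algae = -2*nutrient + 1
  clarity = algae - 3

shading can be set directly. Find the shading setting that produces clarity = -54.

Substituting into the nutrient equation gives nutrient = 8*shading - 6.
So algae = -16*shading + 13.
This gives clarity = -16*shading + 10.
Solve -16*shading + 10 = -54: shading = (-54 - 10) / -16 = 4.

shading = 4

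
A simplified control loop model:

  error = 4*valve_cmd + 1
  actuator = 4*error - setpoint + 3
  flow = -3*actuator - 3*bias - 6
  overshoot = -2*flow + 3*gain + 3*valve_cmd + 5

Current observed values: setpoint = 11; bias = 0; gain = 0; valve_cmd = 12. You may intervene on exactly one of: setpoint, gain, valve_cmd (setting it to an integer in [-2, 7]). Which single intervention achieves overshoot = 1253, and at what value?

set setpoint = -1

Intervening on setpoint: with other inputs at their observed values, overshoot = -6*setpoint + 1247. Solving for 1253 gives setpoint = -1, within [-2, 7].
Intervening on gain: overshoot = 3*gain + 1181. Reaching 1253 requires gain = 24, outside [-2, 7].
Intervening on valve_cmd: overshoot = 99*valve_cmd - 7. Reaching 1253 requires valve_cmd = 140/11, not an integer.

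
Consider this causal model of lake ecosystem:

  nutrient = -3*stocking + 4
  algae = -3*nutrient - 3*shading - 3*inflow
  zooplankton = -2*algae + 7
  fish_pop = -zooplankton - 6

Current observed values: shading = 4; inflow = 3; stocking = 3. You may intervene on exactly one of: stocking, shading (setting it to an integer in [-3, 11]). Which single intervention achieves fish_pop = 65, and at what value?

set stocking = 8

Intervening on stocking: with other inputs at their observed values, fish_pop = 18*stocking - 79. Solving for 65 gives stocking = 8, within [-3, 11].
Intervening on shading: fish_pop = -6*shading - 1. Reaching 65 requires shading = -11, outside [-3, 11].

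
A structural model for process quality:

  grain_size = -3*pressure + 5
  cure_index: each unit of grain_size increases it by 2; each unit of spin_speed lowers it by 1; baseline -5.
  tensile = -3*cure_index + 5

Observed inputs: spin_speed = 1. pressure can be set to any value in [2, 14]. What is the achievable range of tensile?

Substituting into the cure_index equation gives cure_index = -6*pressure + 4.
Substituting into the tensile equation gives tensile = 18*pressure - 7.
Linear in pressure, so extremes are at the endpoints: pressure = 2 gives tensile = 29; pressure = 14 gives tensile = 245.

29 to 245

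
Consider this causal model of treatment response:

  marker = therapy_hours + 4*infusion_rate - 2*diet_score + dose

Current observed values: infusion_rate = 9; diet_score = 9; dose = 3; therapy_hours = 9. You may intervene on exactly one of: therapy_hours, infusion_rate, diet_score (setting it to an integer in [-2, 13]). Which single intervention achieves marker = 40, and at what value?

set diet_score = 4

Intervening on therapy_hours: marker = therapy_hours + 21. Reaching 40 requires therapy_hours = 19, outside [-2, 13].
Intervening on infusion_rate: marker = 4*infusion_rate - 6. Reaching 40 requires infusion_rate = 23/2, not an integer.
Intervening on diet_score: with other inputs at their observed values, marker = -2*diet_score + 48. Solving for 40 gives diet_score = 4, within [-2, 13].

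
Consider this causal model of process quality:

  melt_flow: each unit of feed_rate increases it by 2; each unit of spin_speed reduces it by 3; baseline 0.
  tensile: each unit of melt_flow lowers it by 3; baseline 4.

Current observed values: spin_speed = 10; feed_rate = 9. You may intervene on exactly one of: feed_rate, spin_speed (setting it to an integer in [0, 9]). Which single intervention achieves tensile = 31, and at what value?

Intervening on feed_rate: tensile = -6*feed_rate + 94. Reaching 31 requires feed_rate = 21/2, not an integer.
Intervening on spin_speed: with other inputs at their observed values, tensile = 9*spin_speed - 50. Solving for 31 gives spin_speed = 9, within [0, 9].

set spin_speed = 9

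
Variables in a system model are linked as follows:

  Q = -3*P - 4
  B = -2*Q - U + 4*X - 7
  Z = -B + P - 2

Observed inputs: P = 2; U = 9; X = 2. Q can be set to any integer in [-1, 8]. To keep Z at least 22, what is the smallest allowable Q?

Q = 7

Intervening on Q fixes its value directly, overriding its dependence on P.
Substituting into the B equation gives B = -2*Q - 8.
So Z = 2*Q + 8.
Require 2*Q + 8 ≥ 22, so Q ≥ 7.
The smallest integer in [-1, 8] satisfying this is 7.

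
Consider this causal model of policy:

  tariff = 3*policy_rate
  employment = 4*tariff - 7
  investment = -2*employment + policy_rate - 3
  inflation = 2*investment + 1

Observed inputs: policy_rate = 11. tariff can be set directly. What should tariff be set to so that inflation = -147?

Intervening on tariff fixes its value directly, overriding its dependence on policy_rate.
Substituting into the investment equation gives investment = -8*tariff + 22.
Substituting into the inflation equation gives inflation = -16*tariff + 45.
Solve -16*tariff + 45 = -147: tariff = (-147 - 45) / -16 = 12.

tariff = 12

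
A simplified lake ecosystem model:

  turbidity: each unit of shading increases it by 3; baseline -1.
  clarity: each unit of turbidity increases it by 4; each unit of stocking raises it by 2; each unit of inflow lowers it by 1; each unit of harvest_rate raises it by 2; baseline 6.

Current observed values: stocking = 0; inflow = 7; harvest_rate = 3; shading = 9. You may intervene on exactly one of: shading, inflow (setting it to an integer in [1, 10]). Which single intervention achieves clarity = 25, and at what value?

set shading = 2

Intervening on shading: with other inputs at their observed values, clarity = 12*shading + 1. Solving for 25 gives shading = 2, within [1, 10].
Intervening on inflow: clarity = -inflow + 116. Reaching 25 requires inflow = 91, outside [1, 10].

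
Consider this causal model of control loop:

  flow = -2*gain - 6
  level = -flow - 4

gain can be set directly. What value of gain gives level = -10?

gain = -6

Substituting into the level equation gives level = 2*gain + 2.
Solve 2*gain + 2 = -10: gain = (-10 - 2) / 2 = -6.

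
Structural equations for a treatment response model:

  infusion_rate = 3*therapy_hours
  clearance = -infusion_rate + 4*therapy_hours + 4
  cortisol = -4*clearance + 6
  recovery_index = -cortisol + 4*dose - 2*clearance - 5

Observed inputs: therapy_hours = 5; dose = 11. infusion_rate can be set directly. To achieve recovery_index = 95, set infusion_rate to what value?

Intervening on infusion_rate fixes its value directly, overriding its dependence on therapy_hours.
Substituting into the clearance equation gives clearance = -infusion_rate + 24.
Substituting into the cortisol equation gives cortisol = 4*infusion_rate - 90.
recovery_index becomes -2*infusion_rate + 81.
Solve -2*infusion_rate + 81 = 95: infusion_rate = (95 - 81) / -2 = -7.

infusion_rate = -7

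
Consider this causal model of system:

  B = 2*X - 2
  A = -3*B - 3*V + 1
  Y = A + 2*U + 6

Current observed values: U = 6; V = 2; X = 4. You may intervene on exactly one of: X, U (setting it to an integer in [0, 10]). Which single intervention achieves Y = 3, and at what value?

Intervening on X: Y = -6*X + 19. Reaching 3 requires X = 8/3, not an integer.
Intervening on U: with other inputs at their observed values, Y = 2*U - 17. Solving for 3 gives U = 10, within [0, 10].

set U = 10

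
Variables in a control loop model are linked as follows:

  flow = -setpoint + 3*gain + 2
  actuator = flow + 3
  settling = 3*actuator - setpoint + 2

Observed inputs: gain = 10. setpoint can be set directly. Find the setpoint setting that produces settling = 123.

setpoint = -4

Substituting into the flow equation gives flow = -setpoint + 32.
Substituting into the actuator equation gives actuator = -setpoint + 35.
This gives settling = -4*setpoint + 107.
Solve -4*setpoint + 107 = 123: setpoint = (123 - 107) / -4 = -4.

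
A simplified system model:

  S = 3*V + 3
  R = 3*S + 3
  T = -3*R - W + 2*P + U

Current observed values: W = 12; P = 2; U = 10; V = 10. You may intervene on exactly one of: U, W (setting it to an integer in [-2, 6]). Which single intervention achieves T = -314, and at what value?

Intervening on U: with other inputs at their observed values, T = U - 314. Solving for -314 gives U = 0, within [-2, 6].
Intervening on W: T = -W - 292. Reaching -314 requires W = 22, outside [-2, 6].

set U = 0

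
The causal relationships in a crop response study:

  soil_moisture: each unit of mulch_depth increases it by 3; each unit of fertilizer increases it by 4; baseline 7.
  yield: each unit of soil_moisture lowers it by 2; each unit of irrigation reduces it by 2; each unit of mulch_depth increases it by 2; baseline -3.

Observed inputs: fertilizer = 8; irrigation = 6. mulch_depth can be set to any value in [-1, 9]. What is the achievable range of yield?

-129 to -89

Substituting into the soil_moisture equation gives soil_moisture = 3*mulch_depth + 39.
yield becomes -4*mulch_depth - 93.
Linear in mulch_depth, so extremes are at the endpoints: mulch_depth = -1 gives yield = -89; mulch_depth = 9 gives yield = -129.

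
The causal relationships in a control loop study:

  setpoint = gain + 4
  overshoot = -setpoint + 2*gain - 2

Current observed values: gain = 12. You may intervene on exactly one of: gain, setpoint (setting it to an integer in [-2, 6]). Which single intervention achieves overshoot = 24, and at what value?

set setpoint = -2

Intervening on gain: overshoot = gain - 6. Reaching 24 requires gain = 30, outside [-2, 6].
Intervening on setpoint: with other inputs at their observed values, overshoot = -setpoint + 22. Solving for 24 gives setpoint = -2, within [-2, 6].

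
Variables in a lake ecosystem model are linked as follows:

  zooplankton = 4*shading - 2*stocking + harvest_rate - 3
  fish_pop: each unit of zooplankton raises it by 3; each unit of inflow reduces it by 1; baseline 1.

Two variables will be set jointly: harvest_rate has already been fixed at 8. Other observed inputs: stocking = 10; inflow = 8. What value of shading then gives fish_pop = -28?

With harvest_rate held at 8:
Substituting into the zooplankton equation gives zooplankton = 4*shading - 15.
Substituting into the fish_pop equation gives fish_pop = 12*shading - 52.
Solve 12*shading - 52 = -28: shading = (-28 + 52) / 12 = 2.

shading = 2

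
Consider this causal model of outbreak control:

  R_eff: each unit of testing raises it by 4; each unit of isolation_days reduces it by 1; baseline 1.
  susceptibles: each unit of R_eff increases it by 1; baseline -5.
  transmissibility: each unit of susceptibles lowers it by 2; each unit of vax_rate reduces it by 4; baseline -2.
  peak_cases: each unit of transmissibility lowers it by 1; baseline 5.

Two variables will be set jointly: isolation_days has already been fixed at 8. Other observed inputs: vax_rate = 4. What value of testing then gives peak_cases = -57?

With isolation_days held at 8:
Substituting into the R_eff equation gives R_eff = 4*testing - 7.
Substituting into the susceptibles equation gives susceptibles = 4*testing - 12.
This gives transmissibility = -8*testing + 6.
So peak_cases = 8*testing - 1.
Solve 8*testing - 1 = -57: testing = (-57 + 1) / 8 = -7.

testing = -7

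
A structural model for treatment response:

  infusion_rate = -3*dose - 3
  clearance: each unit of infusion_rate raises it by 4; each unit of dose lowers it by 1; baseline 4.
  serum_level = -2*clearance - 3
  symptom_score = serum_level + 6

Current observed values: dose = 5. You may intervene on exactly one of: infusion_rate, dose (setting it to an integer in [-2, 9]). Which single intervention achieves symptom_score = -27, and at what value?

set infusion_rate = 4

Intervening on infusion_rate: with other inputs at their observed values, symptom_score = -8*infusion_rate + 5. Solving for -27 gives infusion_rate = 4, within [-2, 9].
Intervening on dose: symptom_score = 26*dose + 19. Reaching -27 requires dose = -23/13, not an integer.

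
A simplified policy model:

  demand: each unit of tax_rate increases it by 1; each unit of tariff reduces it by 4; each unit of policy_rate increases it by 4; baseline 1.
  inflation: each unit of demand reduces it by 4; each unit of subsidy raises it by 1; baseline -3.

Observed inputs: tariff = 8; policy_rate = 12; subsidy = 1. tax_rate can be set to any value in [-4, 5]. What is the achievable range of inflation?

Substituting into the demand equation gives demand = tax_rate + 17.
This gives inflation = -4*tax_rate - 70.
Linear in tax_rate, so extremes are at the endpoints: tax_rate = -4 gives inflation = -54; tax_rate = 5 gives inflation = -90.

-90 to -54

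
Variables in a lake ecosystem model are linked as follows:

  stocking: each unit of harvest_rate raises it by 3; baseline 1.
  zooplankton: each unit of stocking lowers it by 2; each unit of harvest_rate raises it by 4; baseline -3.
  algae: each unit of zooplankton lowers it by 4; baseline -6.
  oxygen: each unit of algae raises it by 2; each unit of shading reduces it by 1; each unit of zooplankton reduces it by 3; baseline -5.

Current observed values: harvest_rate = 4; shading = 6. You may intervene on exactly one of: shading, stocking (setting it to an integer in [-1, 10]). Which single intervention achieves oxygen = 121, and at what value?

Intervening on shading: with other inputs at their observed values, oxygen = -shading + 126. Solving for 121 gives shading = 5, within [-1, 10].
Intervening on stocking: oxygen = 22*stocking - 166. Reaching 121 requires stocking = 287/22, not an integer.

set shading = 5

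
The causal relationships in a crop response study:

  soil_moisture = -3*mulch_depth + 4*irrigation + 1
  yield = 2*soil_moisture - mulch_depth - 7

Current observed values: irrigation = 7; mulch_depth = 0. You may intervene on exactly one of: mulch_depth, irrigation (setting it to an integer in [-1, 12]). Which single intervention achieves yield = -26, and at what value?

Intervening on mulch_depth: with other inputs at their observed values, yield = -7*mulch_depth + 51. Solving for -26 gives mulch_depth = 11, within [-1, 12].
Intervening on irrigation: yield = 8*irrigation - 5. Reaching -26 requires irrigation = -21/8, not an integer.

set mulch_depth = 11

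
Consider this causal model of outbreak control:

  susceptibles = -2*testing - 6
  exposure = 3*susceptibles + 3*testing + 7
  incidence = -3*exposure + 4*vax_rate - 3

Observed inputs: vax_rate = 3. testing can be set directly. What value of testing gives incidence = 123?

testing = 9

Substituting into the exposure equation gives exposure = -3*testing - 11.
So incidence = 9*testing + 42.
Solve 9*testing + 42 = 123: testing = (123 - 42) / 9 = 9.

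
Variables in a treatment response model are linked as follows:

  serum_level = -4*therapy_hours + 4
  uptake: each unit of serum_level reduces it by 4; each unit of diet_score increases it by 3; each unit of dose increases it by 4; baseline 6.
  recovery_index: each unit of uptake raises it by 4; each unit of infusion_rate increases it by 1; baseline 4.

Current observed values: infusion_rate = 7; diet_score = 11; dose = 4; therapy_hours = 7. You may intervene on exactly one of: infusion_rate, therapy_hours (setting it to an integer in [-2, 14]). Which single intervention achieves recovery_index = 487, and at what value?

set therapy_hours = 5

Intervening on infusion_rate: recovery_index = infusion_rate + 608. Reaching 487 requires infusion_rate = -121, outside [-2, 14].
Intervening on therapy_hours: with other inputs at their observed values, recovery_index = 64*therapy_hours + 167. Solving for 487 gives therapy_hours = 5, within [-2, 14].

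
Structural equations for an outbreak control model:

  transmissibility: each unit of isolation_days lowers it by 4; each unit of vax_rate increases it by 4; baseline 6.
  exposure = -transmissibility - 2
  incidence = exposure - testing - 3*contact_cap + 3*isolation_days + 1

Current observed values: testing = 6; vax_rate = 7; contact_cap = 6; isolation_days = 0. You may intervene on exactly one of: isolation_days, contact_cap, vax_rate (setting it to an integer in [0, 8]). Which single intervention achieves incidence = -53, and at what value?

set contact_cap = 4

Intervening on isolation_days: incidence = 7*isolation_days - 59. Reaching -53 requires isolation_days = 6/7, not an integer.
Intervening on contact_cap: with other inputs at their observed values, incidence = -3*contact_cap - 41. Solving for -53 gives contact_cap = 4, within [0, 8].
Intervening on vax_rate: incidence = -4*vax_rate - 31. Reaching -53 requires vax_rate = 11/2, not an integer.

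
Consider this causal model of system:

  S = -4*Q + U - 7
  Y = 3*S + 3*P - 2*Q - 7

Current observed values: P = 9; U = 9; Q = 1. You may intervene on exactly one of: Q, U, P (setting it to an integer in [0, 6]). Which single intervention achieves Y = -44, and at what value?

Intervening on Q: with other inputs at their observed values, Y = -14*Q + 26. Solving for -44 gives Q = 5, within [0, 6].
Intervening on U: Y = 3*U - 15. Reaching -44 requires U = -29/3, not an integer.
Intervening on P: Y = 3*P - 15. Reaching -44 requires P = -29/3, not an integer.

set Q = 5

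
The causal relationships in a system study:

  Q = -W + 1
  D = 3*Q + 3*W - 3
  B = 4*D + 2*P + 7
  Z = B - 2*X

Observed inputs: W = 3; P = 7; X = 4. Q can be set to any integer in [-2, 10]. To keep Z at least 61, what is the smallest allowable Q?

Intervening on Q fixes its value directly, overriding its dependence on W.
Substituting into the D equation gives D = 3*Q + 6.
B becomes 12*Q + 45.
This gives Z = 12*Q + 37.
Require 12*Q + 37 ≥ 61, so Q ≥ 2.
The smallest integer in [-2, 10] satisfying this is 2.

Q = 2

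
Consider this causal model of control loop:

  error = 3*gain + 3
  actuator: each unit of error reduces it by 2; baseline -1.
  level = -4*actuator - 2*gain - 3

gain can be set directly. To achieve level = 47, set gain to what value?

gain = 1

Substituting into the actuator equation gives actuator = -6*gain - 7.
level becomes 22*gain + 25.
Solve 22*gain + 25 = 47: gain = (47 - 25) / 22 = 1.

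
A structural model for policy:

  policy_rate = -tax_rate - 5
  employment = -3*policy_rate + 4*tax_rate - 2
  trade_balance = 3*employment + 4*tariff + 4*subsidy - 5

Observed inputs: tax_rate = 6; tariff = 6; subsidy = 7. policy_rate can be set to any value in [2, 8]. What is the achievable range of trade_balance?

Intervening on policy_rate fixes its value directly, overriding its dependence on tax_rate.
Substituting into the employment equation gives employment = -3*policy_rate + 22.
Substituting into the trade_balance equation gives trade_balance = -9*policy_rate + 113.
Linear in policy_rate, so extremes are at the endpoints: policy_rate = 2 gives trade_balance = 95; policy_rate = 8 gives trade_balance = 41.

41 to 95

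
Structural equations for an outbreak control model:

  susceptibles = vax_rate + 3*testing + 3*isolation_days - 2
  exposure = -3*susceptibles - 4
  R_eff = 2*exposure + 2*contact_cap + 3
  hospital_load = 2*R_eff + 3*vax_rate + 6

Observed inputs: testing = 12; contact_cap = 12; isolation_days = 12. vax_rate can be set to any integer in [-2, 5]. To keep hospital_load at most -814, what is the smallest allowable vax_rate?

Substituting into the susceptibles equation gives susceptibles = vax_rate + 70.
exposure becomes -3*vax_rate - 214.
Substituting into the R_eff equation gives R_eff = -6*vax_rate - 401.
Substituting into the hospital_load equation gives hospital_load = -9*vax_rate - 796.
Require -9*vax_rate - 796 ≤ -814, so vax_rate ≥ 2.
The smallest integer in [-2, 5] satisfying this is 2.

vax_rate = 2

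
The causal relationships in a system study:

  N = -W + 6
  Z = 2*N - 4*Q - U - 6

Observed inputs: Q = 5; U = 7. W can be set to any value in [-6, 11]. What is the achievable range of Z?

Substituting into the Z equation gives Z = -2*W - 21.
Linear in W, so extremes are at the endpoints: W = -6 gives Z = -9; W = 11 gives Z = -43.

-43 to -9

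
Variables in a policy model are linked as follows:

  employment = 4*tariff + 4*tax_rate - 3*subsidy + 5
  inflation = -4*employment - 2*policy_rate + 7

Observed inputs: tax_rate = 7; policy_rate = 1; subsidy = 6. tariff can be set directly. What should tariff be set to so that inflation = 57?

tariff = -7

Substituting into the employment equation gives employment = 4*tariff + 15.
Substituting into the inflation equation gives inflation = -16*tariff - 55.
Solve -16*tariff - 55 = 57: tariff = (57 + 55) / -16 = -7.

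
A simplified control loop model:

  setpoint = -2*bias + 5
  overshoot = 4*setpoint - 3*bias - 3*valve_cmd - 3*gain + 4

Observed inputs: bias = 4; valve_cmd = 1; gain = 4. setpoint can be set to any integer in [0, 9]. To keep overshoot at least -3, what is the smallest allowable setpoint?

setpoint = 5

Intervening on setpoint fixes its value directly, overriding its dependence on bias.
Substituting into the overshoot equation gives overshoot = 4*setpoint - 23.
Require 4*setpoint - 23 ≥ -3, so setpoint ≥ 5.
The smallest integer in [0, 9] satisfying this is 5.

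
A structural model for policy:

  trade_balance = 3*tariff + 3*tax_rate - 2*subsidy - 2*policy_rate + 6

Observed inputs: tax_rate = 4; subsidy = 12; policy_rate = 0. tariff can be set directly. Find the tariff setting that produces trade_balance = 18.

tariff = 8

Substituting into the trade_balance equation gives trade_balance = 3*tariff - 6.
Solve 3*tariff - 6 = 18: tariff = (18 + 6) / 3 = 8.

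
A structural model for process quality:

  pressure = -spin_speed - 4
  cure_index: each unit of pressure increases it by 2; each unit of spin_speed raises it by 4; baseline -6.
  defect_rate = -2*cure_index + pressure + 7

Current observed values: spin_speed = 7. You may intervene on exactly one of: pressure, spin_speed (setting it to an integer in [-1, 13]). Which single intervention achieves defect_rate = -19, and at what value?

set spin_speed = 10

Intervening on pressure: defect_rate = -3*pressure - 37. Reaching -19 requires pressure = -6, outside [-1, 13].
Intervening on spin_speed: with other inputs at their observed values, defect_rate = -5*spin_speed + 31. Solving for -19 gives spin_speed = 10, within [-1, 13].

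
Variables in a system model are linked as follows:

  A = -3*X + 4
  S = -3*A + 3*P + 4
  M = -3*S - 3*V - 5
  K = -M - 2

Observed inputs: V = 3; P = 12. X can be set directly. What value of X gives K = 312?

X = 8

Substituting into the S equation gives S = 9*X + 28.
So M = -27*X - 98.
Substituting into the K equation gives K = 27*X + 96.
Solve 27*X + 96 = 312: X = (312 - 96) / 27 = 8.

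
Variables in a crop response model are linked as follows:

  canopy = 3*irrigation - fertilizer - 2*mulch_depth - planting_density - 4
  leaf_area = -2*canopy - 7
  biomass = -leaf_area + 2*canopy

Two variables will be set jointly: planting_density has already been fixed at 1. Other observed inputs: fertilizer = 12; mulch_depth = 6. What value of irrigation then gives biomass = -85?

With planting_density held at 1:
Substituting into the canopy equation gives canopy = 3*irrigation - 29.
Substituting into the leaf_area equation gives leaf_area = -6*irrigation + 51.
This gives biomass = 12*irrigation - 109.
Solve 12*irrigation - 109 = -85: irrigation = (-85 + 109) / 12 = 2.

irrigation = 2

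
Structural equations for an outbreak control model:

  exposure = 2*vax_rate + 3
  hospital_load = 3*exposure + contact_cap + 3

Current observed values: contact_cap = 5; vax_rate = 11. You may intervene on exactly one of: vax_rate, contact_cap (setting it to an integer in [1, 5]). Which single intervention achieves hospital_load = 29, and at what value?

set vax_rate = 2

Intervening on vax_rate: with other inputs at their observed values, hospital_load = 6*vax_rate + 17. Solving for 29 gives vax_rate = 2, within [1, 5].
Intervening on contact_cap: hospital_load = contact_cap + 78. Reaching 29 requires contact_cap = -49, outside [1, 5].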